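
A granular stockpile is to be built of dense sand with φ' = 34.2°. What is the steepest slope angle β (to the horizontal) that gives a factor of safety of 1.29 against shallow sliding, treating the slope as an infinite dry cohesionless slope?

For an infinite dry cohesionless slope FS = tanφ'/tanβ, so tanβ = tanφ' / FS.
tanβ = tan34.2° / 1.29 = 0.6796 / 1.29 = 0.5268
β = arctan(0.5268) = 27.78°

β = 27.8°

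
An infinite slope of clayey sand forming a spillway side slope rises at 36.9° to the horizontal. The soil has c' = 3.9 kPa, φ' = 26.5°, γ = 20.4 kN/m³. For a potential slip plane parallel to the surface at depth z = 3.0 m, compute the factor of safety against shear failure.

For an infinite slope with a slip plane parallel to the surface (no pore pressure): FS = [c' + γz cos²β tanφ'] / [γz sinβ cosβ].
γz = 20.4·3.0 = 61.20 kN/m²
Numerator = 3.9 + 61.20·cos²36.9°·tan26.5° = 3.9 + 61.20·0.6395·0.4986 = 23.413 kPa
Denominator = 61.20·sin36.9°·cos36.9° = 61.20·0.6004·0.7997 = 29.385 kPa
FS = 23.413 / 29.385 = 0.797

FS = 0.80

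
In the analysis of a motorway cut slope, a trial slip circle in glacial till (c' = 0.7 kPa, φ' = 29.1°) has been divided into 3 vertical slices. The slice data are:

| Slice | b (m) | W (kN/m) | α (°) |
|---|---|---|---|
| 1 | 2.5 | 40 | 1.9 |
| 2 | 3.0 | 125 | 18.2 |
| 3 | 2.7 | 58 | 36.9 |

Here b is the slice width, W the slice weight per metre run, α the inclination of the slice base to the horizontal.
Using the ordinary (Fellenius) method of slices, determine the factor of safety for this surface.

Ordinary method of slices: FS = Σ[c'·Δl_i + (W_i cosα_i)·tanφ'] / Σ W_i sinα_i, with Δl_i = b_i / cosα_i.
Slice 1: Δl = 2.5/cos1.9° = 2.501 m; N'_1 = 40·cos1.9° = 40.0; c'Δl = 1.75; W sinα = 1.3
Slice 2: Δl = 3.0/cos18.2° = 3.158 m; N'_2 = 125·cos18.2° = 118.7; c'Δl = 2.21; W sinα = 39.0
Slice 3: Δl = 2.7/cos36.9° = 3.376 m; N'_3 = 58·cos36.9° = 46.4; c'Δl = 2.36; W sinα = 34.8
Σc'Δl = 6.3 kN/m; ΣN' = 205.1 kN/m; ΣW sinα = 75.2 kN/m
Resisting = 6.3 + 205.1·tan29.1° = 6.3 + 114.2 = 120.5 kN/m
FS = 120.5 / 75.2 = 1.602

FS = 1.60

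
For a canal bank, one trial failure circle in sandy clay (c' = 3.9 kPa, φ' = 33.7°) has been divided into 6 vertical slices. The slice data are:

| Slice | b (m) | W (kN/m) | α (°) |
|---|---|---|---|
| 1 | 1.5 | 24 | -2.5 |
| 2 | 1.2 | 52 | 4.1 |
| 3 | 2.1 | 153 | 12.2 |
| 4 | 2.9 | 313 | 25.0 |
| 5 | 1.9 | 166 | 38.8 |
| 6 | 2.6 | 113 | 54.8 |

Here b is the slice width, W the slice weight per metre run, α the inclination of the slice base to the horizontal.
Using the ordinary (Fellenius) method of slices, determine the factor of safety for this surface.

FS = 1.45

Ordinary method of slices: FS = Σ[c'·Δl_i + (W_i cosα_i)·tanφ'] / Σ W_i sinα_i, with Δl_i = b_i / cosα_i.
Slice 1: Δl = 1.5/cos(-2.5°) = 1.501 m; N'_1 = 24·cos(-2.5°) = 24.0; c'Δl = 5.86; W sinα = -1.0
Slice 2: Δl = 1.2/cos4.1° = 1.203 m; N'_2 = 52·cos4.1° = 51.9; c'Δl = 4.69; W sinα = 3.7
Slice 3: Δl = 2.1/cos12.2° = 2.149 m; N'_3 = 153·cos12.2° = 149.5; c'Δl = 8.38; W sinα = 32.3
Slice 4: Δl = 2.9/cos25.0° = 3.200 m; N'_4 = 313·cos25.0° = 283.7; c'Δl = 12.48; W sinα = 132.3
Slice 5: Δl = 1.9/cos38.8° = 2.438 m; N'_5 = 166·cos38.8° = 129.4; c'Δl = 9.51; W sinα = 104.0
Slice 6: Δl = 2.6/cos54.8° = 4.511 m; N'_6 = 113·cos54.8° = 65.1; c'Δl = 17.59; W sinα = 92.3
Σc'Δl = 58.5 kN/m; ΣN' = 703.6 kN/m; ΣW sinα = 363.6 kN/m
Resisting = 58.5 + 703.6·tan33.7° = 58.5 + 469.2 = 527.7 kN/m
FS = 527.7 / 363.6 = 1.451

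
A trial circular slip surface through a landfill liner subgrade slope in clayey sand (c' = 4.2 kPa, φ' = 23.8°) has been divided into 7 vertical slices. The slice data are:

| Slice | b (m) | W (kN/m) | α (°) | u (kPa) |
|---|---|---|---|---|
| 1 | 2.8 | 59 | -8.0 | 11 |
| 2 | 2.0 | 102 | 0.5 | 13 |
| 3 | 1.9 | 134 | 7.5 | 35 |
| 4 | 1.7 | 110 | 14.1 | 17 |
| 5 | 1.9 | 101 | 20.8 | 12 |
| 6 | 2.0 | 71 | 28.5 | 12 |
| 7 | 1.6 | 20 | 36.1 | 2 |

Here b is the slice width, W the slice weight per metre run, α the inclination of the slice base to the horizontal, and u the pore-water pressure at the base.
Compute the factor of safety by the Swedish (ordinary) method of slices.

Ordinary method of slices: FS = Σ[c'·Δl_i + (W_i cosα_i − u_i·Δl_i)·tanφ'] / Σ W_i sinα_i, with Δl_i = b_i / cosα_i.
Slice 1: Δl = 2.8/cos(-8.0°) = 2.828 m; N'_1 = 59·cos(-8.0°) − 11·2.828 = 27.3; c'Δl = 11.88; W sinα = -8.2
Slice 2: Δl = 2.0/cos0.5° = 2.000 m; N'_2 = 102·cos0.5° − 13·2.000 = 76.0; c'Δl = 8.40; W sinα = 0.9
Slice 3: Δl = 1.9/cos7.5° = 1.916 m; N'_3 = 134·cos7.5° − 35·1.916 = 65.8; c'Δl = 8.05; W sinα = 17.5
Slice 4: Δl = 1.7/cos14.1° = 1.753 m; N'_4 = 110·cos14.1° − 17·1.753 = 76.9; c'Δl = 7.36; W sinα = 26.8
Slice 5: Δl = 1.9/cos20.8° = 2.032 m; N'_5 = 101·cos20.8° − 12·2.032 = 70.0; c'Δl = 8.54; W sinα = 35.9
Slice 6: Δl = 2.0/cos28.5° = 2.276 m; N'_6 = 71·cos28.5° − 12·2.276 = 35.1; c'Δl = 9.56; W sinα = 33.9
Slice 7: Δl = 1.6/cos36.1° = 1.980 m; N'_7 = 20·cos36.1° − 2·1.980 = 12.2; c'Δl = 8.32; W sinα = 11.8
Σc'Δl = 62.1 kN/m; ΣN' = 363.3 kN/m; ΣW sinα = 118.5 kN/m
Resisting = 62.1 + 363.3·tan23.8° = 62.1 + 160.2 = 222.3 kN/m
FS = 222.3 / 118.5 = 1.876

FS = 1.88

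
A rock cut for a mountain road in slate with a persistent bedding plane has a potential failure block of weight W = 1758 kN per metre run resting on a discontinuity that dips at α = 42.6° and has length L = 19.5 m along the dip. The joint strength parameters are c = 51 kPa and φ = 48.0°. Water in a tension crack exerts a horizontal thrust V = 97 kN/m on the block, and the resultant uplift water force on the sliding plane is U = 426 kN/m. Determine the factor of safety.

FS = 1.49

Resolving the block weight along and normal to the plane and applying the Mohr–Coulomb strength on the joint:
N' = W cosα − U − V sinα = 1758·cos42.6° − 426 − 97·sin42.6° = 802.4 kN/m
Driving force T = W sinα + V cosα = 1758·sin42.6° + 97·cos42.6° = 1261.3 kN/m
Resisting force R = c·L + N'·tanφ = 51·19.5 + 802.4·tan48.0° = 994.5 + 891.2 = 1885.7 kN/m
FS = R / T = 1885.7 / 1261.3 = 1.495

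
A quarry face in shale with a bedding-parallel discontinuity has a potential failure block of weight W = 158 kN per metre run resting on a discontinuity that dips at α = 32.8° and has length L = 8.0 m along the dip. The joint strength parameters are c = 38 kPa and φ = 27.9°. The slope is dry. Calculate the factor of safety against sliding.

Resolving the block weight along and normal to the plane and applying the Mohr–Coulomb strength on the joint:
N' = W cosα = 158·cos32.8° = 132.8 kN/m
Driving force T = W sinα = 158·sin32.8° = 85.6 kN/m
Resisting force R = c·L + N'·tanφ = 38·8.0 + 132.8·tan27.9° = 304.0 + 70.3 = 374.3 kN/m
FS = R / T = 374.3 / 85.6 = 4.373

FS = 4.37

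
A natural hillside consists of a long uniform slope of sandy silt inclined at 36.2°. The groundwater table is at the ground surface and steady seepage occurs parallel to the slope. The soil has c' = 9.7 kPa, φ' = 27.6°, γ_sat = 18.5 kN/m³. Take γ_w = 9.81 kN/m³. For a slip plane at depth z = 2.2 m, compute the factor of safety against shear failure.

With seepage parallel to the slope and the water table at the surface, the effective normal stress on the slip plane uses the buoyant unit weight γ' = γ_sat − γ_w while the driving shear stress uses γ_sat:
FS = [c' + γ' z cos²β tanφ'] / [γ_sat z sinβ cosβ]
γ' = 18.5 − 9.81 = 8.69 kN/m³
Numerator = 9.7 + 8.69·2.2·cos²36.2°·tan27.6° = 9.7 + 8.69·2.2·0.6512·0.5228 = 16.208 kPa
Denominator = 18.5·2.2·sin36.2°·cos36.2° = 18.5·2.2·0.5906·0.8070 = 19.397 kPa
FS = 16.208 / 19.397 = 0.836

FS = 0.84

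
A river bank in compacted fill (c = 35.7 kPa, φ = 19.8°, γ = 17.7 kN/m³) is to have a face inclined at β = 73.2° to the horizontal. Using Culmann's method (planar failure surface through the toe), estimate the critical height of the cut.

H_c = 18.00 m

Culmann's analysis gives the critical failure plane at α_cr = (β + φ)/2 = (73.2 + 19.8)/2 = 46.5°, and the critical height
H_c = (4c/γ) · sinβ cosφ / [1 − cos(β − φ)]
    = (4·35.7/17.7) · sin73.2°·cos19.8° / [1 − cos(53.4°)]
    = 8.068 · 0.9573·0.9409 / [1 − 0.5962]
    = 8.068 · 0.9007 / 0.4038
    = 18.00 m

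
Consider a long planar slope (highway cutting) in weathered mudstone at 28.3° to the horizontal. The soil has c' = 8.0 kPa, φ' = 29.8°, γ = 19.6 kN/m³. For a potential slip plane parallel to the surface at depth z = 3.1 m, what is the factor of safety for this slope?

For an infinite slope with a slip plane parallel to the surface (no pore pressure): FS = [c' + γz cos²β tanφ'] / [γz sinβ cosβ].
γz = 19.6·3.1 = 60.76 kN/m²
Numerator = 8.0 + 60.76·cos²28.3°·tan29.8° = 8.0 + 60.76·0.7752·0.5727 = 34.976 kPa
Denominator = 60.76·sin28.3°·cos28.3° = 60.76·0.4741·0.8805 = 25.363 kPa
FS = 34.976 / 25.363 = 1.379

FS = 1.38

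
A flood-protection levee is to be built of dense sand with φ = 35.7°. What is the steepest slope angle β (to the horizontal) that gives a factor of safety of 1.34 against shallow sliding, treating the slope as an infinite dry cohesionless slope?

For an infinite dry cohesionless slope FS = tanφ/tanβ, so tanβ = tanφ / FS.
tanβ = tan35.7° / 1.34 = 0.7186 / 1.34 = 0.5362
β = arctan(0.5362) = 28.20°

β = 28.2°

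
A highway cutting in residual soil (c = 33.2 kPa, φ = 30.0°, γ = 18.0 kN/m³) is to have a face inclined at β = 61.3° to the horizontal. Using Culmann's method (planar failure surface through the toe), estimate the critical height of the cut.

H_c = 38.51 m

Culmann's analysis gives the critical failure plane at α_cr = (β + φ)/2 = (61.3 + 30.0)/2 = 45.6°, and the critical height
H_c = (4c/γ) · sinβ cosφ / [1 − cos(β − φ)]
    = (4·33.2/18.0) · sin61.3°·cos30.0° / [1 − cos(31.3°)]
    = 7.378 · 0.8771·0.8660 / [1 − 0.8545]
    = 7.378 · 0.7596 / 0.1455
    = 38.51 m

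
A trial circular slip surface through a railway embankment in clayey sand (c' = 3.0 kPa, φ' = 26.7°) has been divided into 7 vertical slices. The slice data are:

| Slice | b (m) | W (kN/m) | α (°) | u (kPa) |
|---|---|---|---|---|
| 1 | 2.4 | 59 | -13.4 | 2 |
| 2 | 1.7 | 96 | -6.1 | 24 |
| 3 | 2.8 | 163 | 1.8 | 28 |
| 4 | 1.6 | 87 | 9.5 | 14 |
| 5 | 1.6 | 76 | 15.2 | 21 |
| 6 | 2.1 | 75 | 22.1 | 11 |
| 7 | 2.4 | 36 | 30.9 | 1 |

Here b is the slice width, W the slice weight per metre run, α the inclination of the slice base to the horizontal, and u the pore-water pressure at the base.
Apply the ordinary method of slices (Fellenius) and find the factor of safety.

Ordinary method of slices: FS = Σ[c'·Δl_i + (W_i cosα_i − u_i·Δl_i)·tanφ'] / Σ W_i sinα_i, with Δl_i = b_i / cosα_i.
Slice 1: Δl = 2.4/cos(-13.4°) = 2.467 m; N'_1 = 59·cos(-13.4°) − 2·2.467 = 52.5; c'Δl = 7.40; W sinα = -13.7
Slice 2: Δl = 1.7/cos(-6.1°) = 1.710 m; N'_2 = 96·cos(-6.1°) − 24·1.710 = 54.4; c'Δl = 5.13; W sinα = -10.2
Slice 3: Δl = 2.8/cos1.8° = 2.801 m; N'_3 = 163·cos1.8° − 28·2.801 = 84.5; c'Δl = 8.40; W sinα = 5.1
Slice 4: Δl = 1.6/cos9.5° = 1.622 m; N'_4 = 87·cos9.5° − 14·1.622 = 63.1; c'Δl = 4.87; W sinα = 14.4
Slice 5: Δl = 1.6/cos15.2° = 1.658 m; N'_5 = 76·cos15.2° − 21·1.658 = 38.5; c'Δl = 4.97; W sinα = 19.9
Slice 6: Δl = 2.1/cos22.1° = 2.267 m; N'_6 = 75·cos22.1° − 11·2.267 = 44.6; c'Δl = 6.80; W sinα = 28.2
Slice 7: Δl = 2.4/cos30.9° = 2.797 m; N'_7 = 36·cos30.9° − 1·2.797 = 28.1; c'Δl = 8.39; W sinα = 18.5
Σc'Δl = 46.0 kN/m; ΣN' = 365.6 kN/m; ΣW sinα = 62.2 kN/m
Resisting = 46.0 + 365.6·tan26.7° = 46.0 + 183.9 = 229.9 kN/m
FS = 229.9 / 62.2 = 3.693

FS = 3.69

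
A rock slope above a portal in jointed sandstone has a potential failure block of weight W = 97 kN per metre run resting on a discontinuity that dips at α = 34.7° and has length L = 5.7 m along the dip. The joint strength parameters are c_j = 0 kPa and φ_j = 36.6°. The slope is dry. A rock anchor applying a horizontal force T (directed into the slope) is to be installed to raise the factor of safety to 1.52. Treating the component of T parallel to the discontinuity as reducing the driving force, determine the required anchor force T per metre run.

T = 15 kN/m

Resolving forces along and normal to the sliding plane, with the horizontal anchor force T adding T·sinα to the effective normal force and T·cosα acting up the plane against the driving force:
FS = [c_jL + (W cosα + T sinα) tanφ_j] / [W sinα − T cosα]
Without the anchor: N' = 79.7 kN/m, driving T_d = 55.2 kN/m, resisting R = 0·5.7 + 79.7·tan36.6° = 59.2 kN/m, FS = 1.07.
Setting FS = 1.52 and solving for T:
1.52·(55.2 − T cos34.7°) = 59.2 + T sin34.7°·tan36.6°
T·(sin34.7°·tan36.6° + 1.52·cos34.7°) = 1.52·55.2 − 59.2
T·(0.5693·0.7427 + 1.52·0.8221) = 83.9 − 59.2 = 24.7
T·1.6724 = 24.7
T = 14.8 kN/m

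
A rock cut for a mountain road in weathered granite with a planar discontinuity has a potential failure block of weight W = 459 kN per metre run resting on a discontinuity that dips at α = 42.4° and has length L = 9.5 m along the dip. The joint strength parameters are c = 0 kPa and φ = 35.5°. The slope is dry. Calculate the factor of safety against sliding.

Resolving the block weight along and normal to the plane and applying the Mohr–Coulomb strength on the joint:
N' = W cosα = 459·cos42.4° = 339.0 kN/m
Driving force T = W sinα = 459·sin42.4° = 309.5 kN/m
Resisting force R = c·L + N'·tanφ = 0·9.5 + 339.0·tan35.5° = 0.0 + 241.8 = 241.8 kN/m
FS = R / T = 241.8 / 309.5 = 0.781

FS = 0.78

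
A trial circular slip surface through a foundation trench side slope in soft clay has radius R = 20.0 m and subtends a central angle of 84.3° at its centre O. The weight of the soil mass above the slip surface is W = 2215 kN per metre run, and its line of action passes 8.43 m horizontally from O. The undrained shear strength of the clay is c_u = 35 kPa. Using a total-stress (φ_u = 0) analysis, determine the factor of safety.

FS = 1.10

Taking moments about the centre O, the resisting moment is provided by the undrained shear strength acting along the arc:
Arc length L_a = R·θ = 20.0·(84.3°·π/180) = 20.0·1.4713 = 29.43 m
M_R = c_u·L_a·R = 35·29.43·20.0 = 20598.4 kN·m/m
M_D = W·d = 2215·8.43 = 18672.5 kN·m/m
FS = M_R / M_D = 20598.4 / 18672.5 = 1.103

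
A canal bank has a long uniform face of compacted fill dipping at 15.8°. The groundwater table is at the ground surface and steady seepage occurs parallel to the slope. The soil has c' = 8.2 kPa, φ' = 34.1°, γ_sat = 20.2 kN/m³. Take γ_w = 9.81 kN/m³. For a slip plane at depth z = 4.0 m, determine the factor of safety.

With seepage parallel to the slope and the water table at the surface, the effective normal stress on the slip plane uses the buoyant unit weight γ' = γ_sat − γ_w while the driving shear stress uses γ_sat:
FS = [c' + γ' z cos²β tanφ'] / [γ_sat z sinβ cosβ]
γ' = 20.2 − 9.81 = 10.39 kN/m³
Numerator = 8.2 + 10.39·4.0·cos²15.8°·tan34.1° = 8.2 + 10.39·4.0·0.9259·0.6771 = 34.252 kPa
Denominator = 20.2·4.0·sin15.8°·cos15.8° = 20.2·4.0·0.2723·0.9622 = 21.169 kPa
FS = 34.252 / 21.169 = 1.618

FS = 1.62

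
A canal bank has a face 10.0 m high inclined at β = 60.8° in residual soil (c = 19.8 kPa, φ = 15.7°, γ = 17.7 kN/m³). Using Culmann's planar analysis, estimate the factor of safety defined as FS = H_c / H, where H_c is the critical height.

FS = 1.28

H_c = (4c/γ) · sinβ cosφ / [1 − cos(β − φ)]
    = (4·19.8/17.7) · sin60.8°·cos15.7° / [1 − cos45.1°]
    = 4.475 · 0.8404 / 0.2941 = 12.78 m
FS = H_c / H = 12.78 / 10.0 = 1.278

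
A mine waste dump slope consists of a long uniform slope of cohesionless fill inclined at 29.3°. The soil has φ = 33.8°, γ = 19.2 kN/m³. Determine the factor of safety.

For a dry cohesionless infinite slope the factor of safety is FS = tanφ / tanβ.
FS = tan33.8° / tan29.3° = 0.6694 / 0.5612 = 1.193

FS = 1.19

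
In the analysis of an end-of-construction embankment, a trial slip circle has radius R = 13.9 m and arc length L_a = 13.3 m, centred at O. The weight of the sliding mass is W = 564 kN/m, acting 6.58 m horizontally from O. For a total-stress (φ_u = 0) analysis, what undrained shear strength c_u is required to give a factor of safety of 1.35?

FS = c_u·L_a·R / (W·d), so c_u = FS·W·d / (L_a·R).
c_u = 1.35·564·6.58 / (13.30·13.9) = 5010.0 / 184.87 = 27.10 kPa

c_u = 27.1 kPa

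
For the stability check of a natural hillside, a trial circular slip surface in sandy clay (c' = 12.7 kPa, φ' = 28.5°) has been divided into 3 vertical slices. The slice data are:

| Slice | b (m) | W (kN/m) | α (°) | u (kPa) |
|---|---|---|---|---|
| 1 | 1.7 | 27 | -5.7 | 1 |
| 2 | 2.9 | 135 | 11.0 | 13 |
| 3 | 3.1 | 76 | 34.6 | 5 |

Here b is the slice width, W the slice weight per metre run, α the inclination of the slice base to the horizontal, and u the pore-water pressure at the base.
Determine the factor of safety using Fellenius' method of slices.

FS = 2.95

Ordinary method of slices: FS = Σ[c'·Δl_i + (W_i cosα_i − u_i·Δl_i)·tanφ'] / Σ W_i sinα_i, with Δl_i = b_i / cosα_i.
Slice 1: Δl = 1.7/cos(-5.7°) = 1.708 m; N'_1 = 27·cos(-5.7°) − 1·1.708 = 25.2; c'Δl = 21.70; W sinα = -2.7
Slice 2: Δl = 2.9/cos11.0° = 2.954 m; N'_2 = 135·cos11.0° − 13·2.954 = 94.1; c'Δl = 37.52; W sinα = 25.8
Slice 3: Δl = 3.1/cos34.6° = 3.766 m; N'_3 = 76·cos34.6° − 5·3.766 = 43.7; c'Δl = 47.83; W sinα = 43.2
Σc'Δl = 107.0 kN/m; ΣN' = 163.0 kN/m; ΣW sinα = 66.2 kN/m
Resisting = 107.0 + 163.0·tan28.5° = 107.0 + 88.5 = 195.5 kN/m
FS = 195.5 / 66.2 = 2.952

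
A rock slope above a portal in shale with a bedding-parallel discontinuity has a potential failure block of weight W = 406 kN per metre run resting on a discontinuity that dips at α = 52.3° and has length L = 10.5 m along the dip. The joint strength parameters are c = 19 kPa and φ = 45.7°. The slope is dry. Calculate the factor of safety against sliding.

FS = 1.41

Resolving the block weight along and normal to the plane and applying the Mohr–Coulomb strength on the joint:
N' = W cosα = 406·cos52.3° = 248.3 kN/m
Driving force T = W sinα = 406·sin52.3° = 321.2 kN/m
Resisting force R = c·L + N'·tanφ = 19·10.5 + 248.3·tan45.7° = 199.5 + 254.4 = 453.9 kN/m
FS = R / T = 453.9 / 321.2 = 1.413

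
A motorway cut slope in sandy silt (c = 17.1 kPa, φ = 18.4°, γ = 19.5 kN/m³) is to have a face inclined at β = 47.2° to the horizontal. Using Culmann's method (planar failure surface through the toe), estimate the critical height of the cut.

H_c = 19.74 m

Culmann's analysis gives the critical failure plane at α_cr = (β + φ)/2 = (47.2 + 18.4)/2 = 32.8°, and the critical height
H_c = (4c/γ) · sinβ cosφ / [1 − cos(β − φ)]
    = (4·17.1/19.5) · sin47.2°·cos18.4° / [1 − cos(28.8°)]
    = 3.508 · 0.7337·0.9489 / [1 − 0.8763]
    = 3.508 · 0.6962 / 0.1237
    = 19.74 m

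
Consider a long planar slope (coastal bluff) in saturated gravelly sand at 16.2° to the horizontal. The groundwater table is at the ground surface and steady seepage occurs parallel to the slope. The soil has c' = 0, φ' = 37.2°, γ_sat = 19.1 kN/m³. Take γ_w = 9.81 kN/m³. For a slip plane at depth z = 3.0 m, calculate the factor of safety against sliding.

With seepage parallel to the slope and the water table at the surface, the effective normal stress on the slip plane uses the buoyant unit weight γ' = γ_sat − γ_w while the driving shear stress uses γ_sat:
FS = [c' + γ' z cos²β tanφ'] / [γ_sat z sinβ cosβ]
(For c' = 0 this reduces to FS = (γ'/γ_sat)·tanφ'/tanβ.)
γ' = 19.1 − 9.81 = 9.29 kN/m³
Numerator = 0.0 + 9.29·3.0·cos²16.2°·tan37.2° = 0.0 + 9.29·3.0·0.9222·0.7590 = 19.508 kPa
Denominator = 19.1·3.0·sin16.2°·cos16.2° = 19.1·3.0·0.2790·0.9603 = 15.351 kPa
FS = 19.508 / 15.351 = 1.271

FS = 1.27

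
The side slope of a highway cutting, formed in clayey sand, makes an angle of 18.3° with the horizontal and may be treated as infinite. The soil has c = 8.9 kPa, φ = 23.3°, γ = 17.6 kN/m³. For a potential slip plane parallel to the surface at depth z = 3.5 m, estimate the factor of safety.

For an infinite slope with a slip plane parallel to the surface (no pore pressure): FS = [c + γz cos²β tanφ] / [γz sinβ cosβ].
γz = 17.6·3.5 = 61.60 kN/m²
Numerator = 8.9 + 61.60·cos²18.3°·tan23.3° = 8.9 + 61.60·0.9014·0.4307 = 32.814 kPa
Denominator = 61.60·sin18.3°·cos18.3° = 61.60·0.3140·0.9494 = 18.364 kPa
FS = 32.814 / 18.364 = 1.787

FS = 1.79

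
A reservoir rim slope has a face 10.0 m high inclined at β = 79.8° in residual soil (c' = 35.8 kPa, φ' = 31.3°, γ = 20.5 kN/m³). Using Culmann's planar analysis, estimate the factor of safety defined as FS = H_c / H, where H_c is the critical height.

FS = 1.74

H_c = (4c'/γ) · sinβ cosφ' / [1 − cos(β − φ')]
    = (4·35.8/20.5) · sin79.8°·cos31.3° / [1 − cos48.5°]
    = 6.985 · 0.8410 / 0.3374 = 17.41 m
FS = H_c / H = 17.41 / 10.0 = 1.741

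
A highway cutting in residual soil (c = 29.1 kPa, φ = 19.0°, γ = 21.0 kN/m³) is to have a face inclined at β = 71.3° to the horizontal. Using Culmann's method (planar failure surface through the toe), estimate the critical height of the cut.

Culmann's analysis gives the critical failure plane at α_cr = (β + φ)/2 = (71.3 + 19.0)/2 = 45.1°, and the critical height
H_c = (4c/γ) · sinβ cosφ / [1 − cos(β − φ)]
    = (4·29.1/21.0) · sin71.3°·cos19.0° / [1 − cos(52.3°)]
    = 5.543 · 0.9472·0.9455 / [1 − 0.6115]
    = 5.543 · 0.8956 / 0.3885
    = 12.78 m

H_c = 12.78 m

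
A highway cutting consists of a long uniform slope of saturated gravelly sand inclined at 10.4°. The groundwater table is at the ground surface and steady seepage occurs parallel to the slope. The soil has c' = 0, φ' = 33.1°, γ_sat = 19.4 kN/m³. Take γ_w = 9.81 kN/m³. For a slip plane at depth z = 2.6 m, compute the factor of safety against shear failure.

With seepage parallel to the slope and the water table at the surface, the effective normal stress on the slip plane uses the buoyant unit weight γ' = γ_sat − γ_w while the driving shear stress uses γ_sat:
FS = [c' + γ' z cos²β tanφ'] / [γ_sat z sinβ cosβ]
(For c' = 0 this reduces to FS = (γ'/γ_sat)·tanφ'/tanβ.)
γ' = 19.4 − 9.81 = 9.59 kN/m³
Numerator = 0.0 + 9.59·2.6·cos²10.4°·tan33.1° = 0.0 + 9.59·2.6·0.9674·0.6519 = 15.725 kPa
Denominator = 19.4·2.6·sin10.4°·cos10.4° = 19.4·2.6·0.1805·0.9836 = 8.956 kPa
FS = 15.725 / 8.956 = 1.756

FS = 1.76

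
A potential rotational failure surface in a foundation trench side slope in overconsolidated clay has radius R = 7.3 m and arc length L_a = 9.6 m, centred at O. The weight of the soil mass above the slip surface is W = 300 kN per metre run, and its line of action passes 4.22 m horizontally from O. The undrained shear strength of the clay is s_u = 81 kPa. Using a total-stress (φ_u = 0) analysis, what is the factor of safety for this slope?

Taking moments about the centre O, the resisting moment is provided by the undrained shear strength acting along the arc:
M_R = s_u·L_a·R = 81·9.60·7.3 = 5676.5 kN·m/m
M_D = W·d = 300·4.22 = 1266.0 kN·m/m
FS = M_R / M_D = 5676.5 / 1266.0 = 4.484

FS = 4.48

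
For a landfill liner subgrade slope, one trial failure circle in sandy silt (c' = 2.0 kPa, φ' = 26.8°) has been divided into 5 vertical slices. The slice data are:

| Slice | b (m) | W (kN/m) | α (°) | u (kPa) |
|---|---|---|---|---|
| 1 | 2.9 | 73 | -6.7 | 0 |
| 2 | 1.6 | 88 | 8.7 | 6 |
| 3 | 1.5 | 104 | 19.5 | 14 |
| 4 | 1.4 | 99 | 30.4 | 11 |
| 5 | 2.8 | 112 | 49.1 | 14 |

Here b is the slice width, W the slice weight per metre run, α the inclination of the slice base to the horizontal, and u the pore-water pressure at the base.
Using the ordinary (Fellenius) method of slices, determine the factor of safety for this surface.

Ordinary method of slices: FS = Σ[c'·Δl_i + (W_i cosα_i − u_i·Δl_i)·tanφ'] / Σ W_i sinα_i, with Δl_i = b_i / cosα_i.
Slice 1: Δl = 2.9/cos(-6.7°) = 2.920 m; N'_1 = 73·cos(-6.7°) − 0·2.920 = 72.5; c'Δl = 5.84; W sinα = -8.5
Slice 2: Δl = 1.6/cos8.7° = 1.619 m; N'_2 = 88·cos8.7° − 6·1.619 = 77.3; c'Δl = 3.24; W sinα = 13.3
Slice 3: Δl = 1.5/cos19.5° = 1.591 m; N'_3 = 104·cos19.5° − 14·1.591 = 75.8; c'Δl = 3.18; W sinα = 34.7
Slice 4: Δl = 1.4/cos30.4° = 1.623 m; N'_4 = 99·cos30.4° − 11·1.623 = 67.5; c'Δl = 3.25; W sinα = 50.1
Slice 5: Δl = 2.8/cos49.1° = 4.277 m; N'_5 = 112·cos49.1° − 14·4.277 = 13.5; c'Δl = 8.55; W sinα = 84.7
Σc'Δl = 24.1 kN/m; ΣN' = 306.5 kN/m; ΣW sinα = 174.3 kN/m
Resisting = 24.1 + 306.5·tan26.8° = 24.1 + 154.8 = 178.9 kN/m
FS = 178.9 / 174.3 = 1.027

FS = 1.03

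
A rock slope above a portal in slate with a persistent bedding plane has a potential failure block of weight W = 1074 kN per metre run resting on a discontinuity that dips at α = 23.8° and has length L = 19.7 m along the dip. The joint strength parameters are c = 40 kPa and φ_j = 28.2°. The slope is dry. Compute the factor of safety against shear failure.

FS = 3.03

Resolving the block weight along and normal to the plane and applying the Mohr–Coulomb strength on the joint:
N' = W cosα = 1074·cos23.8° = 982.7 kN/m
Driving force T = W sinα = 1074·sin23.8° = 433.4 kN/m
Resisting force R = c·L + N'·tanφ_j = 40·19.7 + 982.7·tan28.2° = 788.0 + 526.9 = 1314.9 kN/m
FS = R / T = 1314.9 / 433.4 = 3.034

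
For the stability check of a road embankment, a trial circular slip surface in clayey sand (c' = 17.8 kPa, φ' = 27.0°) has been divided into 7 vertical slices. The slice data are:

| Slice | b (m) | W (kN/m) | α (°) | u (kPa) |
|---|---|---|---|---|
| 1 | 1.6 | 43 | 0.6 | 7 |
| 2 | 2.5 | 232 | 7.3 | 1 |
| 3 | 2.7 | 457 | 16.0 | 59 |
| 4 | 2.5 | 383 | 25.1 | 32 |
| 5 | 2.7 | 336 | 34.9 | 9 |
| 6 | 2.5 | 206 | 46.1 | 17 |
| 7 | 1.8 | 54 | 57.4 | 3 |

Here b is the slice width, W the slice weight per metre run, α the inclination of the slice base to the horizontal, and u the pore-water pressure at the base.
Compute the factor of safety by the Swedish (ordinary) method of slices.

Ordinary method of slices: FS = Σ[c'·Δl_i + (W_i cosα_i − u_i·Δl_i)·tanφ'] / Σ W_i sinα_i, with Δl_i = b_i / cosα_i.
Slice 1: Δl = 1.6/cos0.6° = 1.600 m; N'_1 = 43·cos0.6° − 7·1.600 = 31.8; c'Δl = 28.48; W sinα = 0.5
Slice 2: Δl = 2.5/cos7.3° = 2.520 m; N'_2 = 232·cos7.3° − 1·2.520 = 227.6; c'Δl = 44.86; W sinα = 29.5
Slice 3: Δl = 2.7/cos16.0° = 2.809 m; N'_3 = 457·cos16.0° − 59·2.809 = 273.6; c'Δl = 50.00; W sinα = 126.0
Slice 4: Δl = 2.5/cos25.1° = 2.761 m; N'_4 = 383·cos25.1° − 32·2.761 = 258.5; c'Δl = 49.14; W sinα = 162.5
Slice 5: Δl = 2.7/cos34.9° = 3.292 m; N'_5 = 336·cos34.9° − 9·3.292 = 245.9; c'Δl = 58.60; W sinα = 192.2
Slice 6: Δl = 2.5/cos46.1° = 3.605 m; N'_6 = 206·cos46.1° − 17·3.605 = 81.5; c'Δl = 64.18; W sinα = 148.4
Slice 7: Δl = 1.8/cos57.4° = 3.341 m; N'_7 = 54·cos57.4° − 3·3.341 = 19.1; c'Δl = 59.47; W sinα = 45.5
Σc'Δl = 354.7 kN/m; ΣN' = 1138.0 kN/m; ΣW sinα = 704.5 kN/m
Resisting = 354.7 + 1138.0·tan27.0° = 354.7 + 579.9 = 934.6 kN/m
FS = 934.6 / 704.5 = 1.327

FS = 1.33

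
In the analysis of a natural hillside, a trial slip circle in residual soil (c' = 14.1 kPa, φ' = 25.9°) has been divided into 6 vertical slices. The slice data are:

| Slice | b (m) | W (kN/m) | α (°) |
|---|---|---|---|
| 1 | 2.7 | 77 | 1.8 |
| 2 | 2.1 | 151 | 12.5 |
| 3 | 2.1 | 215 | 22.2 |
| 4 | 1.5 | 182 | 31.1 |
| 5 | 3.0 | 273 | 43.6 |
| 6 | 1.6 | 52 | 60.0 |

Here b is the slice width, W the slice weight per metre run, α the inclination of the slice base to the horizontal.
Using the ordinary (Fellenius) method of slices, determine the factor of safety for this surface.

FS = 1.39

Ordinary method of slices: FS = Σ[c'·Δl_i + (W_i cosα_i)·tanφ'] / Σ W_i sinα_i, with Δl_i = b_i / cosα_i.
Slice 1: Δl = 2.7/cos1.8° = 2.701 m; N'_1 = 77·cos1.8° = 77.0; c'Δl = 38.09; W sinα = 2.4
Slice 2: Δl = 2.1/cos12.5° = 2.151 m; N'_2 = 151·cos12.5° = 147.4; c'Δl = 30.33; W sinα = 32.7
Slice 3: Δl = 2.1/cos22.2° = 2.268 m; N'_3 = 215·cos22.2° = 199.1; c'Δl = 31.98; W sinα = 81.2
Slice 4: Δl = 1.5/cos31.1° = 1.752 m; N'_4 = 182·cos31.1° = 155.8; c'Δl = 24.70; W sinα = 94.0
Slice 5: Δl = 3.0/cos43.6° = 4.143 m; N'_5 = 273·cos43.6° = 197.7; c'Δl = 58.41; W sinα = 188.3
Slice 6: Δl = 1.6/cos60.0° = 3.200 m; N'_6 = 52·cos60.0° = 26.0; c'Δl = 45.12; W sinα = 45.0
Σc'Δl = 228.6 kN/m; ΣN' = 803.0 kN/m; ΣW sinα = 443.6 kN/m
Resisting = 228.6 + 803.0·tan25.9° = 228.6 + 389.9 = 618.5 kN/m
FS = 618.5 / 443.6 = 1.394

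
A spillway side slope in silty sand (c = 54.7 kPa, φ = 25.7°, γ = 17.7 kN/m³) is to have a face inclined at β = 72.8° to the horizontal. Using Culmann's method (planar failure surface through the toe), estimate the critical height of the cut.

Culmann's analysis gives the critical failure plane at α_cr = (β + φ)/2 = (72.8 + 25.7)/2 = 49.2°, and the critical height
H_c = (4c/γ) · sinβ cosφ / [1 − cos(β − φ)]
    = (4·54.7/17.7) · sin72.8°·cos25.7° / [1 − cos(47.1°)]
    = 12.362 · 0.9553·0.9011 / [1 − 0.6807]
    = 12.362 · 0.8608 / 0.3193
    = 33.33 m

H_c = 33.33 m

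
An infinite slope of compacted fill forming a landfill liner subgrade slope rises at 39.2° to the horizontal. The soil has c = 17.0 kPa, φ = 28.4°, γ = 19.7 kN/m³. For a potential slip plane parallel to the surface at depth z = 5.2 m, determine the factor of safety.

For an infinite slope with a slip plane parallel to the surface (no pore pressure): FS = [c + γz cos²β tanφ] / [γz sinβ cosβ].
γz = 19.7·5.2 = 102.44 kN/m²
Numerator = 17.0 + 102.44·cos²39.2°·tan28.4° = 17.0 + 102.44·0.6005·0.5407 = 50.263 kPa
Denominator = 102.44·sin39.2°·cos39.2° = 102.44·0.6320·0.7749 = 50.174 kPa
FS = 50.263 / 50.174 = 1.002

FS = 1.00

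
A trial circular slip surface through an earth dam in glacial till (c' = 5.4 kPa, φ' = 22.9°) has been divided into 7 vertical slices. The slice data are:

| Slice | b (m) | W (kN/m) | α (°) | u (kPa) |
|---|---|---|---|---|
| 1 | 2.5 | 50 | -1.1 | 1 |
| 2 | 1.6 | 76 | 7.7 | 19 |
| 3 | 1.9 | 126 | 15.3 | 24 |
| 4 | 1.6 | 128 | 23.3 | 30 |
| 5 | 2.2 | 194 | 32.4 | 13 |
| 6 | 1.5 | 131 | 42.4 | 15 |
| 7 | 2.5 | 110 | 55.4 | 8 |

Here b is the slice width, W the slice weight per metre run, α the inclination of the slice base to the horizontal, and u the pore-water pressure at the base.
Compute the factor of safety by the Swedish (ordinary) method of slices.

Ordinary method of slices: FS = Σ[c'·Δl_i + (W_i cosα_i − u_i·Δl_i)·tanφ'] / Σ W_i sinα_i, with Δl_i = b_i / cosα_i.
Slice 1: Δl = 2.5/cos(-1.1°) = 2.500 m; N'_1 = 50·cos(-1.1°) − 1·2.500 = 47.5; c'Δl = 13.50; W sinα = -1.0
Slice 2: Δl = 1.6/cos7.7° = 1.615 m; N'_2 = 76·cos7.7° − 19·1.615 = 44.6; c'Δl = 8.72; W sinα = 10.2
Slice 3: Δl = 1.9/cos15.3° = 1.970 m; N'_3 = 126·cos15.3° − 24·1.970 = 74.3; c'Δl = 10.64; W sinα = 33.2
Slice 4: Δl = 1.6/cos23.3° = 1.742 m; N'_4 = 128·cos23.3° − 30·1.742 = 65.3; c'Δl = 9.41; W sinα = 50.6
Slice 5: Δl = 2.2/cos32.4° = 2.606 m; N'_5 = 194·cos32.4° − 13·2.606 = 129.9; c'Δl = 14.07; W sinα = 104.0
Slice 6: Δl = 1.5/cos42.4° = 2.031 m; N'_6 = 131·cos42.4° − 15·2.031 = 66.3; c'Δl = 10.97; W sinα = 88.3
Slice 7: Δl = 2.5/cos55.4° = 4.403 m; N'_7 = 110·cos55.4° − 8·4.403 = 27.2; c'Δl = 23.77; W sinα = 90.5
Σc'Δl = 91.1 kN/m; ΣN' = 455.1 kN/m; ΣW sinα = 375.9 kN/m
Resisting = 91.1 + 455.1·tan22.9° = 91.1 + 192.3 = 283.3 kN/m
FS = 283.3 / 375.9 = 0.754

FS = 0.75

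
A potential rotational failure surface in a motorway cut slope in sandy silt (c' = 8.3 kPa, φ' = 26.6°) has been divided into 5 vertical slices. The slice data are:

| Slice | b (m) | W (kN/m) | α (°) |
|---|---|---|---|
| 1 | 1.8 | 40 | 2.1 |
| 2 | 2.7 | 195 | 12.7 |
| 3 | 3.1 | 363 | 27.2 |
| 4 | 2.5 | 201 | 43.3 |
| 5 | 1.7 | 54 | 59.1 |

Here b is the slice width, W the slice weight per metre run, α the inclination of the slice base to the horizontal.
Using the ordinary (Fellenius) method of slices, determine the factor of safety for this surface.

FS = 1.23

Ordinary method of slices: FS = Σ[c'·Δl_i + (W_i cosα_i)·tanφ'] / Σ W_i sinα_i, with Δl_i = b_i / cosα_i.
Slice 1: Δl = 1.8/cos2.1° = 1.801 m; N'_1 = 40·cos2.1° = 40.0; c'Δl = 14.95; W sinα = 1.5
Slice 2: Δl = 2.7/cos12.7° = 2.768 m; N'_2 = 195·cos12.7° = 190.2; c'Δl = 22.97; W sinα = 42.9
Slice 3: Δl = 3.1/cos27.2° = 3.485 m; N'_3 = 363·cos27.2° = 322.9; c'Δl = 28.93; W sinα = 165.9
Slice 4: Δl = 2.5/cos43.3° = 3.435 m; N'_4 = 201·cos43.3° = 146.3; c'Δl = 28.51; W sinα = 137.8
Slice 5: Δl = 1.7/cos59.1° = 3.310 m; N'_5 = 54·cos59.1° = 27.7; c'Δl = 27.48; W sinα = 46.3
Σc'Δl = 122.8 kN/m; ΣN' = 727.1 kN/m; ΣW sinα = 394.4 kN/m
Resisting = 122.8 + 727.1·tan26.6° = 122.8 + 364.1 = 486.9 kN/m
FS = 486.9 / 394.4 = 1.234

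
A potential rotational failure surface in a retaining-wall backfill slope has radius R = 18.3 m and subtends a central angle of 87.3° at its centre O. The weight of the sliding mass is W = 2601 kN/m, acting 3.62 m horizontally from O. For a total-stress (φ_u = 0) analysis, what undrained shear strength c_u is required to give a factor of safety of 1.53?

c_u = 28.2 kPa

FS = c_u·L_a·R / (W·d), so c_u = FS·W·d / (L_a·R).
Arc length L_a = R·θ = 18.3·(87.3°·π/180) = 18.3·1.5237 = 27.88 m
c_u = 1.53·2601·3.62 / (27.88·18.3) = 14405.9 / 510.26 = 28.23 kPa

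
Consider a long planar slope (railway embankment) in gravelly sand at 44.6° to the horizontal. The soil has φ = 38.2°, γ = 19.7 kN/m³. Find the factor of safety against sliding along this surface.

For a dry cohesionless infinite slope the factor of safety is FS = tanφ / tanβ.
FS = tan38.2° / tan44.6° = 0.7869 / 0.9861 = 0.798

FS = 0.80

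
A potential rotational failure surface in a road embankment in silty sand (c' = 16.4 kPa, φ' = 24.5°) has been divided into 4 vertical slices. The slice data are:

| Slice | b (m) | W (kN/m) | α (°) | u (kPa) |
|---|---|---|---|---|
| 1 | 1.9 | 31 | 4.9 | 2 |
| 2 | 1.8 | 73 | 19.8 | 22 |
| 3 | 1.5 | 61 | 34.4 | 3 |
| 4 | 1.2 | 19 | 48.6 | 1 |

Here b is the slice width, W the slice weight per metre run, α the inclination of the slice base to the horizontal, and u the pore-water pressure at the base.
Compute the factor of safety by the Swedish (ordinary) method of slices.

Ordinary method of slices: FS = Σ[c'·Δl_i + (W_i cosα_i − u_i·Δl_i)·tanφ'] / Σ W_i sinα_i, with Δl_i = b_i / cosα_i.
Slice 1: Δl = 1.9/cos4.9° = 1.907 m; N'_1 = 31·cos4.9° − 2·1.907 = 27.1; c'Δl = 31.27; W sinα = 2.6
Slice 2: Δl = 1.8/cos19.8° = 1.913 m; N'_2 = 73·cos19.8° − 22·1.913 = 26.6; c'Δl = 31.37; W sinα = 24.7
Slice 3: Δl = 1.5/cos34.4° = 1.818 m; N'_3 = 61·cos34.4° − 3·1.818 = 44.9; c'Δl = 29.81; W sinα = 34.5
Slice 4: Δl = 1.2/cos48.6° = 1.815 m; N'_4 = 19·cos48.6° − 1·1.815 = 10.8; c'Δl = 29.76; W sinα = 14.3
Σc'Δl = 122.2 kN/m; ΣN' = 109.3 kN/m; ΣW sinα = 76.1 kN/m
Resisting = 122.2 + 109.3·tan24.5° = 122.2 + 49.8 = 172.0 kN/m
FS = 172.0 / 76.1 = 2.261

FS = 2.26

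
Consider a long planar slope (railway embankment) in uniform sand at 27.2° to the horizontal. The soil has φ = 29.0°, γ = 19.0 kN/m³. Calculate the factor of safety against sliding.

For a dry cohesionless infinite slope the factor of safety is FS = tanφ / tanβ.
FS = tan29.0° / tan27.2° = 0.5543 / 0.5139 = 1.079

FS = 1.08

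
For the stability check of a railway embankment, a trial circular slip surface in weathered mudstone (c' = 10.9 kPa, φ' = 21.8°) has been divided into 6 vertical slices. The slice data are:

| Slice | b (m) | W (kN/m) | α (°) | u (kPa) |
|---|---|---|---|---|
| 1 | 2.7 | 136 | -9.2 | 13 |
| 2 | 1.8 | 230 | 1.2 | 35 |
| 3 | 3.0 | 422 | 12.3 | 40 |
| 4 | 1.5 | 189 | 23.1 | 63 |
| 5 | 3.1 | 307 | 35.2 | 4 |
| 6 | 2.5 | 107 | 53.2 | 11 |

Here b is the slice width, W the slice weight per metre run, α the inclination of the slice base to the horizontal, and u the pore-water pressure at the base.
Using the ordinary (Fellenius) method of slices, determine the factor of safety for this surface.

Ordinary method of slices: FS = Σ[c'·Δl_i + (W_i cosα_i − u_i·Δl_i)·tanφ'] / Σ W_i sinα_i, with Δl_i = b_i / cosα_i.
Slice 1: Δl = 2.7/cos(-9.2°) = 2.735 m; N'_1 = 136·cos(-9.2°) − 13·2.735 = 98.7; c'Δl = 29.81; W sinα = -21.7
Slice 2: Δl = 1.8/cos1.2° = 1.800 m; N'_2 = 230·cos1.2° − 35·1.800 = 166.9; c'Δl = 19.62; W sinα = 4.8
Slice 3: Δl = 3.0/cos12.3° = 3.070 m; N'_3 = 422·cos12.3° − 40·3.070 = 289.5; c'Δl = 33.47; W sinα = 89.9
Slice 4: Δl = 1.5/cos23.1° = 1.631 m; N'_4 = 189·cos23.1° − 63·1.631 = 71.1; c'Δl = 17.78; W sinα = 74.2
Slice 5: Δl = 3.1/cos35.2° = 3.794 m; N'_5 = 307·cos35.2° − 4·3.794 = 235.7; c'Δl = 41.35; W sinα = 177.0
Slice 6: Δl = 2.5/cos53.2° = 4.173 m; N'_6 = 107·cos53.2° − 11·4.173 = 18.2; c'Δl = 45.49; W sinα = 85.7
Σc'Δl = 187.5 kN/m; ΣN' = 880.1 kN/m; ΣW sinα = 409.8 kN/m
Resisting = 187.5 + 880.1·tan21.8° = 187.5 + 352.0 = 539.5 kN/m
FS = 539.5 / 409.8 = 1.317

FS = 1.32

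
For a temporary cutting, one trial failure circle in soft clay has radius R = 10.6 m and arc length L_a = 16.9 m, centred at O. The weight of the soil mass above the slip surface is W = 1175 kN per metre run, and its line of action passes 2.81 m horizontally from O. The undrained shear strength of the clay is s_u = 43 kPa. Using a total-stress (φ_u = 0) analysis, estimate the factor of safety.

FS = 2.33

Taking moments about the centre O, the resisting moment is provided by the undrained shear strength acting along the arc:
M_R = s_u·L_a·R = 43·16.90·10.6 = 7703.0 kN·m/m
M_D = W·d = 1175·2.81 = 3301.8 kN·m/m
FS = M_R / M_D = 7703.0 / 3301.8 = 2.333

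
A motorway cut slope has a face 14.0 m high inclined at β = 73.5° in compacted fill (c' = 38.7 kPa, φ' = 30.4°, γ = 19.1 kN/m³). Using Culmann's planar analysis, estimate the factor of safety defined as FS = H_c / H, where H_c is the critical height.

FS = 1.77

H_c = (4c'/γ) · sinβ cosφ' / [1 − cos(β − φ')]
    = (4·38.7/19.1) · sin73.5°·cos30.4° / [1 − cos43.1°]
    = 8.105 · 0.8270 / 0.2698 = 24.84 m
FS = H_c / H = 24.84 / 14.0 = 1.774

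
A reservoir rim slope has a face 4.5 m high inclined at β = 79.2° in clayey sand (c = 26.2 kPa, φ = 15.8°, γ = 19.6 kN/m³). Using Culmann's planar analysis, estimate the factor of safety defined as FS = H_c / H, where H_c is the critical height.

H_c = (4c/γ) · sinβ cosφ / [1 − cos(β − φ)]
    = (4·26.2/19.6) · sin79.2°·cos15.8° / [1 − cos63.4°]
    = 5.347 · 0.9452 / 0.5522 = 9.15 m
FS = H_c / H = 9.15 / 4.5 = 2.034

FS = 2.03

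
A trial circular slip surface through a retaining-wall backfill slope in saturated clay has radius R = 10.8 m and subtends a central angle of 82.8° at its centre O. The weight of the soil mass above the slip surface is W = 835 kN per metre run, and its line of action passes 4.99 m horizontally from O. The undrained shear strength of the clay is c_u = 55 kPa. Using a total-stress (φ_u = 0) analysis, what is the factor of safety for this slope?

Taking moments about the centre O, the resisting moment is provided by the undrained shear strength acting along the arc:
Arc length L_a = R·θ = 10.8·(82.8°·π/180) = 10.8·1.4451 = 15.61 m
M_R = c_u·L_a·R = 55·15.61·10.8 = 9270.8 kN·m/m
M_D = W·d = 835·4.99 = 4166.7 kN·m/m
FS = M_R / M_D = 9270.8 / 4166.7 = 2.225

FS = 2.23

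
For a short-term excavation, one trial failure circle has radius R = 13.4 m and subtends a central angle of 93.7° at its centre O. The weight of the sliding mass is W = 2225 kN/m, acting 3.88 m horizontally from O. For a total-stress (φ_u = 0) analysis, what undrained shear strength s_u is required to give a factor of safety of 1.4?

FS = s_u·L_a·R / (W·d), so s_u = FS·W·d / (L_a·R).
Arc length L_a = R·θ = 13.4·(93.7°·π/180) = 13.4·1.6354 = 21.91 m
s_u = 1.4·2225·3.88 / (21.91·13.4) = 12086.2 / 293.65 = 41.16 kPa

s_u = 41.2 kPa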